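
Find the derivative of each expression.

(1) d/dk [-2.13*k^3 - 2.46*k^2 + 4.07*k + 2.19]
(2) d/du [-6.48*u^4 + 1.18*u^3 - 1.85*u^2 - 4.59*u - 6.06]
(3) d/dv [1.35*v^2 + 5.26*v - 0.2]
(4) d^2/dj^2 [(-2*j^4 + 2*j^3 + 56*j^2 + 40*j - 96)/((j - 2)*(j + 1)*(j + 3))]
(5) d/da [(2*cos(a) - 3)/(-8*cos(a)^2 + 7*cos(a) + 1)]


(1) = -6.39*k^2 - 4.92*k + 4.07
(2) = -25.92*u^3 + 3.54*u^2 - 3.7*u - 4.59
(3) = 2.7*v + 5.26
(4) = 4*(17*j^6 + 87*j^5 + 249*j^4 + 665*j^3 + 1746*j^2 + 1404*j - 1368)/(j^9 + 6*j^8 - 3*j^7 - 70*j^6 - 57*j^5 + 258*j^4 + 343*j^3 - 234*j^2 - 540*j - 216)
(5) = (-16*cos(a)^2 + 48*cos(a) - 23)*sin(a)/((cos(a) - 1)^2*(8*cos(a) + 1)^2)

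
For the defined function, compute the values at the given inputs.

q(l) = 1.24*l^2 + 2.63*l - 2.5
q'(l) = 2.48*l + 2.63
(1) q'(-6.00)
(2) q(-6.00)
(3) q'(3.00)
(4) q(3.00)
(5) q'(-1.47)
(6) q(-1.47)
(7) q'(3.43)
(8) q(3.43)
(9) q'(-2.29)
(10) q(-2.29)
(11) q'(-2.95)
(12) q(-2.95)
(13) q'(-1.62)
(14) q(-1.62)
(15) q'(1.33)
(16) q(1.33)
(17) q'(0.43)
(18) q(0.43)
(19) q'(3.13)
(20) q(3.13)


(1) = -12.25
(2) = 26.36
(3) = 10.07
(4) = 16.55
(5) = -1.02
(6) = -3.69
(7) = 11.14
(8) = 21.11
(9) = -3.05
(10) = -2.02
(11) = -4.69
(12) = 0.53
(13) = -1.39
(14) = -3.51
(15) = 5.93
(16) = 3.19
(17) = 3.70
(18) = -1.14
(19) = 10.39
(20) = 17.88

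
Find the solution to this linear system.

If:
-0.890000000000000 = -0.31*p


Then:
p = 2.87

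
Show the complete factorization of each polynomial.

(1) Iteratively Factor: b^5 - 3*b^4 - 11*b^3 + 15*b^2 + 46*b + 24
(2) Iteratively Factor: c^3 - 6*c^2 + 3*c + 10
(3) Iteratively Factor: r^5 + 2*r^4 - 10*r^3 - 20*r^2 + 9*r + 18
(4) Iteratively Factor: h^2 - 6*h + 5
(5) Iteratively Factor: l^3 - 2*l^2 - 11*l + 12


(1) = (b + 1)*(b^4 - 4*b^3 - 7*b^2 + 22*b + 24) = (b + 1)*(b + 2)*(b^3 - 6*b^2 + 5*b + 12) = (b - 3)*(b + 1)*(b + 2)*(b^2 - 3*b - 4) = (b - 4)*(b - 3)*(b + 1)*(b + 2)*(b + 1)
(2) = (c - 2)*(c^2 - 4*c - 5) = (c - 2)*(c + 1)*(c - 5)
(3) = (r + 1)*(r^4 + r^3 - 11*r^2 - 9*r + 18) = (r - 3)*(r + 1)*(r^3 + 4*r^2 + r - 6) = (r - 3)*(r + 1)*(r + 3)*(r^2 + r - 2) = (r - 3)*(r + 1)*(r + 2)*(r + 3)*(r - 1)
(4) = (h - 1)*(h - 5)
(5) = (l - 4)*(l^2 + 2*l - 3) = (l - 4)*(l + 3)*(l - 1)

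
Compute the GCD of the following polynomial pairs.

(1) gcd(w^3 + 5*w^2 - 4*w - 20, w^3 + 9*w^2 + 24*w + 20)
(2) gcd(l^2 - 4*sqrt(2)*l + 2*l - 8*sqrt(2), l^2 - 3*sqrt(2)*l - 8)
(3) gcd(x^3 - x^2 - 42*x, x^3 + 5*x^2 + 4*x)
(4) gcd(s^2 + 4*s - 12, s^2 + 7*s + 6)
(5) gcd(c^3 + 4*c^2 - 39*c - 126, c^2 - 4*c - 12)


(1) = w^2 + 7*w + 10
(2) = l - 4*sqrt(2)
(3) = x
(4) = s + 6
(5) = c - 6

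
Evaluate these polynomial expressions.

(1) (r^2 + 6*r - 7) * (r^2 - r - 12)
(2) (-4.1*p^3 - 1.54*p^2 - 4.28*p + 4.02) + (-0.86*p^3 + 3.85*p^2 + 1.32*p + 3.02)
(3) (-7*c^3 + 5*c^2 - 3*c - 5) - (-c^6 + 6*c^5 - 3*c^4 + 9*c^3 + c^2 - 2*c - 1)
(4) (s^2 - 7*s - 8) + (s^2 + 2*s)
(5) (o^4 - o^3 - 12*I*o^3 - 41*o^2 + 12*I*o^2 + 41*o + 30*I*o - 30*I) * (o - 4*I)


(1) = r^4 + 5*r^3 - 25*r^2 - 65*r + 84
(2) = -4.96*p^3 + 2.31*p^2 - 2.96*p + 7.04
(3) = c^6 - 6*c^5 + 3*c^4 - 16*c^3 + 4*c^2 - c - 4
(4) = 2*s^2 - 5*s - 8
(5) = o^5 - o^4 - 16*I*o^4 - 89*o^3 + 16*I*o^3 + 89*o^2 + 194*I*o^2 + 120*o - 194*I*o - 120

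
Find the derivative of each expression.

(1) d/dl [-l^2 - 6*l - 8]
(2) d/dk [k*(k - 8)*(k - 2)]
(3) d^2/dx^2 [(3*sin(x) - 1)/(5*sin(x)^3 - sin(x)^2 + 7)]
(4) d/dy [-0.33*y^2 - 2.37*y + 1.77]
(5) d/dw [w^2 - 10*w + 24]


(1) = -2*l - 6
(2) = 3*k^2 - 20*k + 16
(3) = (-300*sin(x)^7 + 270*sin(x)^6 + 392*sin(x)^5 + 979*sin(x)^4 - 355*sin(x)^3 - 1238*sin(x)^2 + 189*sin(x) - 14)/(5*sin(x)^3 - sin(x)^2 + 7)^3
(4) = -0.66*y - 2.37
(5) = 2*w - 10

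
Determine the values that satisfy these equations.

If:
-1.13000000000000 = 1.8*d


Then:
d = -0.63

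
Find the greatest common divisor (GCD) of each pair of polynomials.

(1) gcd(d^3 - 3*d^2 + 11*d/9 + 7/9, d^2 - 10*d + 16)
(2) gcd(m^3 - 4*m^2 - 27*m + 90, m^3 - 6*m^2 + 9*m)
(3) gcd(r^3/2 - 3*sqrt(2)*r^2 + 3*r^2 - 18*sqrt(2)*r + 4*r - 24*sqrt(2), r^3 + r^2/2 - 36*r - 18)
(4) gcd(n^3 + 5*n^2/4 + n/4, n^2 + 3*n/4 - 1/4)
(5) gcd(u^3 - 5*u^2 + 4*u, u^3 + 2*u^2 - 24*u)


(1) = gcd((d - 7/3)*(d - 1)*(d + 1/3), (d - 8)*(d - 2)) = 1
(2) = m - 3
(3) = 1
(4) = gcd(n*(n + 1/4)*(n + 1), (n - 1/4)*(n + 1)) = n + 1
(5) = gcd(u*(u - 4)*(u - 1), u*(u - 4)*(u + 6)) = u^2 - 4*u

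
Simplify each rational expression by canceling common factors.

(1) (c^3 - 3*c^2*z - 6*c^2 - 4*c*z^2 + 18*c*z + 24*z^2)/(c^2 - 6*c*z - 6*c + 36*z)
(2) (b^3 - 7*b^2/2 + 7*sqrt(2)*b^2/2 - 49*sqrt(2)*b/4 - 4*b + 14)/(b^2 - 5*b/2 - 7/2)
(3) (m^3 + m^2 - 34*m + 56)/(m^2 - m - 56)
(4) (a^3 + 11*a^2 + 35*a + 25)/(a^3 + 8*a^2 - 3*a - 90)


(1) = (-c^2 + 3*c*z + 4*z^2)/(-c + 6*z)
(2) = (8*b^2 + 28*sqrt(2)*b - 32)/(8*b + 8)
(3) = (m^2 - 6*m + 8)/(m - 8)
(4) = (a^2 + 6*a + 5)/(a^2 + 3*a - 18)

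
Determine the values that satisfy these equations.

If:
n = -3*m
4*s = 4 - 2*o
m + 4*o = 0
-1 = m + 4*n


Then:
m = 1/11
n = -3/11
o = -1/44
s = 89/88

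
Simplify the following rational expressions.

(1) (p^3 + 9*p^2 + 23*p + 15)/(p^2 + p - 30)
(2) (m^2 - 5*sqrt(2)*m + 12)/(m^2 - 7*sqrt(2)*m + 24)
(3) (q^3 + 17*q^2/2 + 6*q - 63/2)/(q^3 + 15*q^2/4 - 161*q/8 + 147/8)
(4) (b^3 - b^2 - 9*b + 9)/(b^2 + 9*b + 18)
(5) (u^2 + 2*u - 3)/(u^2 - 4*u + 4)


(1) = (p^3 + 9*p^2 + 23*p + 15)/(p^2 + p - 30)
(2) = (m - 2*sqrt(2))/(m - 4*sqrt(2))
(3) = (4*q + 12)/(4*q - 7)
(4) = (b^2 - 4*b + 3)/(b + 6)
(5) = (u^2 + 2*u - 3)/(u^2 - 4*u + 4)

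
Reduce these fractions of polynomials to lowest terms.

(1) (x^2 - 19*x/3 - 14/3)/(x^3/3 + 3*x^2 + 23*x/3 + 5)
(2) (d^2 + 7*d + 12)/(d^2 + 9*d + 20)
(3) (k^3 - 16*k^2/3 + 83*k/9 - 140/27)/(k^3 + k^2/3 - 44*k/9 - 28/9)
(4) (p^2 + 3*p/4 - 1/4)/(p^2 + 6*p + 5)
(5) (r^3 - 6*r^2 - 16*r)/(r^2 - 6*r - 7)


(1) = (3*x^2 - 19*x - 14)/(x^3 + 9*x^2 + 23*x + 15)
(2) = (d + 3)/(d + 5)
(3) = (9*k^2 - 27*k + 20)/(9*k^2 + 24*k + 12)
(4) = (4*p - 1)/(4*p + 20)
(5) = (r^3 - 6*r^2 - 16*r)/(r^2 - 6*r - 7)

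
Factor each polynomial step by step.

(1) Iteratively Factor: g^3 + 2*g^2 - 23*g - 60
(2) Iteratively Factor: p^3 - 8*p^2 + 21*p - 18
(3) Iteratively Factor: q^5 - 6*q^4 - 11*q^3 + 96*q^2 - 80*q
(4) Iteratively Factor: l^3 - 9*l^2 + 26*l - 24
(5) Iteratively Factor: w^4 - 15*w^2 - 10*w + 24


(1) = (g + 3)*(g^2 - g - 20) = (g - 5)*(g + 3)*(g + 4)
(2) = (p - 3)*(p^2 - 5*p + 6) = (p - 3)*(p - 2)*(p - 3)
(3) = (q - 1)*(q^4 - 5*q^3 - 16*q^2 + 80*q) = q*(q - 1)*(q^3 - 5*q^2 - 16*q + 80) = q*(q - 4)*(q - 1)*(q^2 - q - 20) = q*(q - 4)*(q - 1)*(q + 4)*(q - 5)
(4) = (l - 4)*(l^2 - 5*l + 6) = (l - 4)*(l - 2)*(l - 3)
(5) = (w + 2)*(w^3 - 2*w^2 - 11*w + 12) = (w - 4)*(w + 2)*(w^2 + 2*w - 3) = (w - 4)*(w - 1)*(w + 2)*(w + 3)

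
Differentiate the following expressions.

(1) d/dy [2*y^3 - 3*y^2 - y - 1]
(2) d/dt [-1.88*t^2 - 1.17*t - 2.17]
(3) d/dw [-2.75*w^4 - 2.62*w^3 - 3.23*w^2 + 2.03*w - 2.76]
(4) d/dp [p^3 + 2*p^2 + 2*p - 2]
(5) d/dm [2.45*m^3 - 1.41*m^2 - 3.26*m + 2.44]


(1) = 6*y^2 - 6*y - 1
(2) = -3.76*t - 1.17
(3) = -11.0*w^3 - 7.86*w^2 - 6.46*w + 2.03
(4) = 3*p^2 + 4*p + 2
(5) = 7.35*m^2 - 2.82*m - 3.26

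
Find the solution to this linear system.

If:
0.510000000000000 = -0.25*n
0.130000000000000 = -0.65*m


Then:
m = -0.20
n = -2.04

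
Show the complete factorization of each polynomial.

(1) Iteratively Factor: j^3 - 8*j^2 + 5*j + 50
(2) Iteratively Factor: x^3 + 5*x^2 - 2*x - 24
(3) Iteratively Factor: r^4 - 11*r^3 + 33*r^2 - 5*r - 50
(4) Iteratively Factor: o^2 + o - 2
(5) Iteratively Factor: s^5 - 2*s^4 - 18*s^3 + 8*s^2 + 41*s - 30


(1) = (j - 5)*(j^2 - 3*j - 10) = (j - 5)*(j + 2)*(j - 5)
(2) = (x + 3)*(x^2 + 2*x - 8) = (x - 2)*(x + 3)*(x + 4)
(3) = (r + 1)*(r^3 - 12*r^2 + 45*r - 50) = (r - 5)*(r + 1)*(r^2 - 7*r + 10) = (r - 5)*(r - 2)*(r + 1)*(r - 5)
(4) = (o - 1)*(o + 2)
(5) = (s - 1)*(s^4 - s^3 - 19*s^2 - 11*s + 30) = (s - 5)*(s - 1)*(s^3 + 4*s^2 + s - 6) = (s - 5)*(s - 1)*(s + 3)*(s^2 + s - 2) = (s - 5)*(s - 1)*(s + 2)*(s + 3)*(s - 1)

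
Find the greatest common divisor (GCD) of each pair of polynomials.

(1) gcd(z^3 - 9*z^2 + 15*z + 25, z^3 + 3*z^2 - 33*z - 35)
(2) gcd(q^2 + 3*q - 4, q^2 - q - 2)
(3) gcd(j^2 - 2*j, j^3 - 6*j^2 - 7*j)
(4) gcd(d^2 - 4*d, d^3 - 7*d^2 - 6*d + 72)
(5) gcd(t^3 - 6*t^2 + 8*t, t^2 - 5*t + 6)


(1) = z^2 - 4*z - 5
(2) = 1
(3) = gcd(j*(j - 2), j*(j - 7)*(j + 1)) = j
(4) = d - 4
(5) = gcd(t*(t - 4)*(t - 2), (t - 3)*(t - 2)) = t - 2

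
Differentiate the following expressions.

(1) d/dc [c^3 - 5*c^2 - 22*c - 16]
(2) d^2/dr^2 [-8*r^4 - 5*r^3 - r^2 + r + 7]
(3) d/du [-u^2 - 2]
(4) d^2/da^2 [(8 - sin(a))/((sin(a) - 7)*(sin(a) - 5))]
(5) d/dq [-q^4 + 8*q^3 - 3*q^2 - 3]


(1) = 3*c^2 - 10*c - 22
(2) = -96*r^2 - 30*r - 2
(3) = -2*u
(4) = (sin(a)^5 - 20*sin(a)^4 + 76*sin(a)^3 + 436*sin(a)^2 - 2501*sin(a) + 904)/((sin(a) - 7)^3*(sin(a) - 5)^3)
(5) = 2*q*(-2*q^2 + 12*q - 3)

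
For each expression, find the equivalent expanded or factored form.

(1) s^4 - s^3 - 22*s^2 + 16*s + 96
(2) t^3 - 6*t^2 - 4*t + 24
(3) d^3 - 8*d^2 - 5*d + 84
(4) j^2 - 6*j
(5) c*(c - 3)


(1) = (s - 4)*(s - 3)*(s + 2)*(s + 4)
(2) = (t - 6)*(t - 2)*(t + 2)
(3) = (d - 7)*(d - 4)*(d + 3)
(4) = j*(j - 6)
(5) = c^2 - 3*c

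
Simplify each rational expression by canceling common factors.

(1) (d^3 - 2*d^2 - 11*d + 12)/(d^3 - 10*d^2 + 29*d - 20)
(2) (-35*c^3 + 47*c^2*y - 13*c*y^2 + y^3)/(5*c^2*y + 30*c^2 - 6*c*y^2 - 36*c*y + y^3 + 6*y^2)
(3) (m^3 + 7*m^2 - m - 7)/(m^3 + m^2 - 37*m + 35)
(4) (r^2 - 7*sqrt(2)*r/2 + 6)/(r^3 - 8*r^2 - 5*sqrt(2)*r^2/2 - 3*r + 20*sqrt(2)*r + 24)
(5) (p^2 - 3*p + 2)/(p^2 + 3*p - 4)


(1) = (d + 3)/(d - 5)
(2) = (-7*c + y)/(y + 6)
(3) = (m + 1)/(m - 5)
(4) = (4*r^2 - 14*sqrt(2)*r + 24)/(4*r^3 + r^2*(-32 - 10*sqrt(2)) + r*(-12 + 80*sqrt(2)) + 96)
(5) = (p - 2)/(p + 4)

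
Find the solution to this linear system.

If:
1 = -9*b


Then:
b = -1/9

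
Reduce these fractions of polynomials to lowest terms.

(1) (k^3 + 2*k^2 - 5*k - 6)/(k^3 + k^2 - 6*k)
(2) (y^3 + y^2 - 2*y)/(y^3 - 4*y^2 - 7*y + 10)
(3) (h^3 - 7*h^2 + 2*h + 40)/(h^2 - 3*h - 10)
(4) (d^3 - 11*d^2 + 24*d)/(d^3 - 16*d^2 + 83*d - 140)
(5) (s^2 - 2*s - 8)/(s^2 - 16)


(1) = (k + 1)/k
(2) = y/(y - 5)
(3) = h - 4
(4) = (d^3 - 11*d^2 + 24*d)/(d^3 - 16*d^2 + 83*d - 140)
(5) = (s + 2)/(s + 4)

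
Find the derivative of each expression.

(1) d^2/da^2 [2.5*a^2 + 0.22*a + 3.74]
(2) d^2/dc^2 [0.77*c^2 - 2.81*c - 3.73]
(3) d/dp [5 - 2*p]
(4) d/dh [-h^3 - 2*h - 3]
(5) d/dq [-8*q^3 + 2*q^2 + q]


(1) = 5.00000000000000
(2) = 1.54000000000000
(3) = -2
(4) = -3*h^2 - 2
(5) = -24*q^2 + 4*q + 1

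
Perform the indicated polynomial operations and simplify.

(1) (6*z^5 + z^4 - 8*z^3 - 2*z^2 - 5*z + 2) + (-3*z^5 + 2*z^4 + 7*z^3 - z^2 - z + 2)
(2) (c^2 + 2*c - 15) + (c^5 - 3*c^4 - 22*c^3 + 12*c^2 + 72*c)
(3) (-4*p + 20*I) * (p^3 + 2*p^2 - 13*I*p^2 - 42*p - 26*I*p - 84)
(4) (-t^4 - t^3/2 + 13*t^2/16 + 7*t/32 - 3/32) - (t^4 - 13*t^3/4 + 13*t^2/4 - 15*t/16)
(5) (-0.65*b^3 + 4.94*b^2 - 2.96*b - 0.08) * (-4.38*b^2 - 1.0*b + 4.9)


(1) = 3*z^5 + 3*z^4 - z^3 - 3*z^2 - 6*z + 4
(2) = c^5 - 3*c^4 - 22*c^3 + 13*c^2 + 74*c - 15
(3) = -4*p^4 - 8*p^3 + 72*I*p^3 + 428*p^2 + 144*I*p^2 + 856*p - 840*I*p - 1680*I
(4) = -2*t^4 + 11*t^3/4 - 39*t^2/16 + 37*t/32 - 3/32
(5) = 2.847*b^5 - 20.9872*b^4 + 4.8398*b^3 + 27.5164*b^2 - 14.424*b - 0.392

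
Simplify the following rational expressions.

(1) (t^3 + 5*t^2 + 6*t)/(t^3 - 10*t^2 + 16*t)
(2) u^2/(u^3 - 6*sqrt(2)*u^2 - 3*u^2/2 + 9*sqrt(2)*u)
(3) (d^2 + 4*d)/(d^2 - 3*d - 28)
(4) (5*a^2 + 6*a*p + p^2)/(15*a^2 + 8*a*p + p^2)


(1) = (t^2 + 5*t + 6)/(t^2 - 10*t + 16)
(2) = 2*u/(2*u^2 + u*(-12*sqrt(2) - 3) + 18*sqrt(2))
(3) = d/(d - 7)
(4) = (a + p)/(3*a + p)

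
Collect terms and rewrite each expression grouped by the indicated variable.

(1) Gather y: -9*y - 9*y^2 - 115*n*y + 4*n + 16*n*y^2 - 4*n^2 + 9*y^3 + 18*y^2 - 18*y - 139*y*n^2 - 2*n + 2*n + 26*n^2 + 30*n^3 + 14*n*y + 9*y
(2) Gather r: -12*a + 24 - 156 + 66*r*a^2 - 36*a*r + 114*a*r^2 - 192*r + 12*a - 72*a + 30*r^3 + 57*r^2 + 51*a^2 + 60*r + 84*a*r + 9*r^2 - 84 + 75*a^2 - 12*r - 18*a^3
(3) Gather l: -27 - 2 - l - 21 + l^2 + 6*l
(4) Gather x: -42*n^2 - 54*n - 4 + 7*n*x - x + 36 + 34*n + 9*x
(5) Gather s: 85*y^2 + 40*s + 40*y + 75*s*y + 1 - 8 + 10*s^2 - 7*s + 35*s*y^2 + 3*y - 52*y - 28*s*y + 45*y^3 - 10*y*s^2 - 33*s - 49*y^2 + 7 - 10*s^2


(1) = 30*n^3 + 22*n^2 + 4*n + 9*y^3 + y^2*(16*n + 9) + y*(-139*n^2 - 101*n - 18)
(2) = -18*a^3 + 126*a^2 - 72*a + 30*r^3 + r^2*(114*a + 66) + r*(66*a^2 + 48*a - 144) - 216
(3) = l^2 + 5*l - 50
(4) = -42*n^2 - 20*n + x*(7*n + 8) + 32
(5) = -10*s^2*y + s*(35*y^2 + 47*y) + 45*y^3 + 36*y^2 - 9*y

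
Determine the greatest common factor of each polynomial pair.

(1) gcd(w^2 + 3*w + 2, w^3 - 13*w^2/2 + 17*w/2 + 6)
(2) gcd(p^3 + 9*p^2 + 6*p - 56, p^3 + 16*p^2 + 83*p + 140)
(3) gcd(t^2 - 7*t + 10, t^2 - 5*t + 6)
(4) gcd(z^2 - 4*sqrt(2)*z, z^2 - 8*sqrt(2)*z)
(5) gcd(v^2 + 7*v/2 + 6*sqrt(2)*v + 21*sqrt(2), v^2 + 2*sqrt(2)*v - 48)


(1) = 1
(2) = gcd((p - 2)*(p + 4)*(p + 7), (p + 4)*(p + 5)*(p + 7)) = p^2 + 11*p + 28
(3) = t - 2
(4) = gcd(z*(z - 4*sqrt(2)), z*(z - 8*sqrt(2))) = z
(5) = v + 6*sqrt(2)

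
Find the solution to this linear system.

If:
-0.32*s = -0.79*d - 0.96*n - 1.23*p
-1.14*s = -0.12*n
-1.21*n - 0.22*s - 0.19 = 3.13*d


Then:
d = -3.74281150159744*s - 0.060702875399361
n = 9.5*s
p = 0.0389880256630042 - 4.75055196238863*s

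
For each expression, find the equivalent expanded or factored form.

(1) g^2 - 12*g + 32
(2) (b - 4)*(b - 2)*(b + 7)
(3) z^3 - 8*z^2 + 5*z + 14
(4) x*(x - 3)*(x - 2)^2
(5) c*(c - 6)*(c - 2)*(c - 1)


(1) = (g - 8)*(g - 4)
(2) = b^3 + b^2 - 34*b + 56
(3) = (z - 7)*(z - 2)*(z + 1)
(4) = x^4 - 7*x^3 + 16*x^2 - 12*x
(5) = c^4 - 9*c^3 + 20*c^2 - 12*c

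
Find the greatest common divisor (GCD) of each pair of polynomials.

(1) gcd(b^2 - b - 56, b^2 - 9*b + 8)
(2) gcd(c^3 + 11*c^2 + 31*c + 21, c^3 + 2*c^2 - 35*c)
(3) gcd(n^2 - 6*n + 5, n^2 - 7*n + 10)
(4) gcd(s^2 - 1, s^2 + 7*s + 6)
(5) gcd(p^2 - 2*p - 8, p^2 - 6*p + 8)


(1) = gcd((b - 8)*(b + 7), (b - 8)*(b - 1)) = b - 8
(2) = gcd((c + 1)*(c + 3)*(c + 7), c*(c - 5)*(c + 7)) = c + 7
(3) = n - 5
(4) = gcd((s - 1)*(s + 1), (s + 1)*(s + 6)) = s + 1
(5) = gcd((p - 4)*(p + 2), (p - 4)*(p - 2)) = p - 4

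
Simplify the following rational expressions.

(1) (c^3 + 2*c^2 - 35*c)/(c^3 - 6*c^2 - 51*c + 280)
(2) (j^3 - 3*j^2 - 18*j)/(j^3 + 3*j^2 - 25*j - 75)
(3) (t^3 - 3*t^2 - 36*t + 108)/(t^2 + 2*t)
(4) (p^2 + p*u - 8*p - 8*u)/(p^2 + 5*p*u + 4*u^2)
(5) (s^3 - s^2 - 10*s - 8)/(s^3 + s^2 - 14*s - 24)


(1) = c/(c - 8)
(2) = (j^2 - 6*j)/(j^2 - 25)
(3) = (t^3 - 3*t^2 - 36*t + 108)/(t^2 + 2*t)
(4) = (p - 8)/(p + 4*u)
(5) = (s + 1)/(s + 3)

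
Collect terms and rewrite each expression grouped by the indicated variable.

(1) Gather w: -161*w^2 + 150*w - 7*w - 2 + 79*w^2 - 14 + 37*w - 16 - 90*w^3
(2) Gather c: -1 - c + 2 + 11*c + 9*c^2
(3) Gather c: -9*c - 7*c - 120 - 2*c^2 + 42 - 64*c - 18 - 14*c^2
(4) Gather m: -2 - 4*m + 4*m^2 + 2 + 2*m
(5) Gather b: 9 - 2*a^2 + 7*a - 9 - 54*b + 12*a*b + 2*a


(1) = -90*w^3 - 82*w^2 + 180*w - 32
(2) = 9*c^2 + 10*c + 1
(3) = -16*c^2 - 80*c - 96
(4) = 4*m^2 - 2*m
(5) = -2*a^2 + 9*a + b*(12*a - 54)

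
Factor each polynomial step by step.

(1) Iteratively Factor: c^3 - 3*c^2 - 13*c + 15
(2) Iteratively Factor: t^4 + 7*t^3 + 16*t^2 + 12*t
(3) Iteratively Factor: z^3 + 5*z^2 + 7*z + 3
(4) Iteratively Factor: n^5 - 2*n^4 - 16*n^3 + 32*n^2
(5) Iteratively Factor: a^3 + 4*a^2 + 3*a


(1) = (c + 3)*(c^2 - 6*c + 5) = (c - 5)*(c + 3)*(c - 1)
(2) = (t + 2)*(t^3 + 5*t^2 + 6*t) = (t + 2)^2*(t^2 + 3*t) = (t + 2)^2*(t + 3)*(t)
(3) = (z + 1)*(z^2 + 4*z + 3) = (z + 1)^2*(z + 3)
(4) = (n)*(n^4 - 2*n^3 - 16*n^2 + 32*n) = n*(n - 2)*(n^3 - 16*n) = n*(n - 2)*(n + 4)*(n^2 - 4*n) = n^2*(n - 2)*(n + 4)*(n - 4)
(5) = (a + 1)*(a^2 + 3*a) = (a + 1)*(a + 3)*(a)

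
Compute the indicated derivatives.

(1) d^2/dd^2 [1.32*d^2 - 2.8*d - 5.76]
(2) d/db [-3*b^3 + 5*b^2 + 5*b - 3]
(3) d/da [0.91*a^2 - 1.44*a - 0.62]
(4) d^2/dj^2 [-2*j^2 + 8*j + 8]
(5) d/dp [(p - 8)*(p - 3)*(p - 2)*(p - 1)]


(1) = 2.64000000000000
(2) = -9*b^2 + 10*b + 5
(3) = 1.82*a - 1.44
(4) = -4
(5) = 4*p^3 - 42*p^2 + 118*p - 94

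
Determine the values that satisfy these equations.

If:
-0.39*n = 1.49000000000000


Then:
n = -3.82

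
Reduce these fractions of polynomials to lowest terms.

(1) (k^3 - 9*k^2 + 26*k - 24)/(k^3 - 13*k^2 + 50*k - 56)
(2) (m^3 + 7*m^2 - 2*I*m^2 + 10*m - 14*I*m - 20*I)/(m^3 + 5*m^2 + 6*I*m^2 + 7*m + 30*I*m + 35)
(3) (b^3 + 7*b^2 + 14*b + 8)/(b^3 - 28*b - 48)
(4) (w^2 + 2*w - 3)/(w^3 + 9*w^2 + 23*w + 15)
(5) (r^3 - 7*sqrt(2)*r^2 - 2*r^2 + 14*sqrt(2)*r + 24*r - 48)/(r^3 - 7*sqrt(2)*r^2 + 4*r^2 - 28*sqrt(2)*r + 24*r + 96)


(1) = (k - 3)/(k - 7)
(2) = (m^2 + m*(2 - 2*I) - 4*I)/(m^2 + 6*I*m + 7)
(3) = (b + 1)/(b - 6)
(4) = (w - 1)/(w^2 + 6*w + 5)
(5) = (r - 2)/(r + 4)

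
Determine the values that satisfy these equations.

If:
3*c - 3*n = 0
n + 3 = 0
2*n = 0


Then:
No Solution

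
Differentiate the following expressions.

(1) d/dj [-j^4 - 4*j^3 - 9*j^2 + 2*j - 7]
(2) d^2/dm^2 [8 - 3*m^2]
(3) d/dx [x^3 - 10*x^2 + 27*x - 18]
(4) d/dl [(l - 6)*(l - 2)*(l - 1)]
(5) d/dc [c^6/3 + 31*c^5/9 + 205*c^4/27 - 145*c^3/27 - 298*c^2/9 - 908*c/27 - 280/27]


(1) = -4*j^3 - 12*j^2 - 18*j + 2
(2) = -6
(3) = 3*x^2 - 20*x + 27
(4) = 3*l^2 - 18*l + 20
(5) = 2*c^5 + 155*c^4/9 + 820*c^3/27 - 145*c^2/9 - 596*c/9 - 908/27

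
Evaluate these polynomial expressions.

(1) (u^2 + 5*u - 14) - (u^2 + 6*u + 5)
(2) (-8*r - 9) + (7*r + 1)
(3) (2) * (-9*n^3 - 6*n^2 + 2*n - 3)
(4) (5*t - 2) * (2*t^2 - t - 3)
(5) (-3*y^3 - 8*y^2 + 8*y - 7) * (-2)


(1) = -u - 19
(2) = -r - 8
(3) = -18*n^3 - 12*n^2 + 4*n - 6
(4) = 10*t^3 - 9*t^2 - 13*t + 6
(5) = 6*y^3 + 16*y^2 - 16*y + 14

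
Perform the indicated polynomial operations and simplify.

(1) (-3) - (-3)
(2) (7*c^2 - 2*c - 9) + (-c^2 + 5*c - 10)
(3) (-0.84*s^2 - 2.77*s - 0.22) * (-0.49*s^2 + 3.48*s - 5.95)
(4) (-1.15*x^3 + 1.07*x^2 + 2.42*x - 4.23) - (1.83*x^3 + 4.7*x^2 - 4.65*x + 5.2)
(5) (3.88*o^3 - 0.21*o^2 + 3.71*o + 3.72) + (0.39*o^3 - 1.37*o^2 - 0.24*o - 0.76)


(1) = 0
(2) = 6*c^2 + 3*c - 19
(3) = 0.4116*s^4 - 1.5659*s^3 - 4.5338*s^2 + 15.7159*s + 1.309
(4) = -2.98*x^3 - 3.63*x^2 + 7.07*x - 9.43
(5) = 4.27*o^3 - 1.58*o^2 + 3.47*o + 2.96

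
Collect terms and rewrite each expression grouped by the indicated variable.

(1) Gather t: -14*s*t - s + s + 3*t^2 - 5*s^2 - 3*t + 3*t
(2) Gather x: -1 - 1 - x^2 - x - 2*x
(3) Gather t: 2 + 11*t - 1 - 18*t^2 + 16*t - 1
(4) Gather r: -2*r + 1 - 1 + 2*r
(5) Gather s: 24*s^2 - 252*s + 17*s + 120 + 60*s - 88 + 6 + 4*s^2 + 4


(1) = -5*s^2 - 14*s*t + 3*t^2
(2) = -x^2 - 3*x - 2
(3) = -18*t^2 + 27*t
(4) = 0
(5) = 28*s^2 - 175*s + 42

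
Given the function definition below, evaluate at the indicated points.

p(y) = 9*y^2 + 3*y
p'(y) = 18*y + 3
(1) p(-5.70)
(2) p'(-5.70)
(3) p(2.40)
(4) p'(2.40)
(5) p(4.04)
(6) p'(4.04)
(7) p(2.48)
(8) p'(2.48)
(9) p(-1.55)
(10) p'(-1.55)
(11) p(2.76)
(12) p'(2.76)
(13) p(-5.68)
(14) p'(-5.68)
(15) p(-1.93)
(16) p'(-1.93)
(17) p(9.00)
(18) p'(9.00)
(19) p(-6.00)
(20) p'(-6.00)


(1) = 275.31
(2) = -99.60
(3) = 59.04
(4) = 46.20
(5) = 159.01
(6) = 75.72
(7) = 62.79
(8) = 47.64
(9) = 16.97
(10) = -24.90
(11) = 76.84
(12) = 52.68
(13) = 273.32
(14) = -99.24
(15) = 27.73
(16) = -31.74
(17) = 756.00
(18) = 165.00
(19) = 306.00
(20) = -105.00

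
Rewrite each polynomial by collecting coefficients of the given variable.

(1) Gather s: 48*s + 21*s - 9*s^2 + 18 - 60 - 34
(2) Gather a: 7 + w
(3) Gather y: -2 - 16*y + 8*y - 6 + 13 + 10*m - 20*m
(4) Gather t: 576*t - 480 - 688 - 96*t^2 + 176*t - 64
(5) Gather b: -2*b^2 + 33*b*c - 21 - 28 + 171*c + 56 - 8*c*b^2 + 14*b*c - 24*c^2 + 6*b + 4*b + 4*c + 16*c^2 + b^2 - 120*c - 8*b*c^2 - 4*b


(1) = -9*s^2 + 69*s - 76
(2) = w + 7
(3) = -10*m - 8*y + 5
(4) = -96*t^2 + 752*t - 1232
(5) = b^2*(-8*c - 1) + b*(-8*c^2 + 47*c + 6) - 8*c^2 + 55*c + 7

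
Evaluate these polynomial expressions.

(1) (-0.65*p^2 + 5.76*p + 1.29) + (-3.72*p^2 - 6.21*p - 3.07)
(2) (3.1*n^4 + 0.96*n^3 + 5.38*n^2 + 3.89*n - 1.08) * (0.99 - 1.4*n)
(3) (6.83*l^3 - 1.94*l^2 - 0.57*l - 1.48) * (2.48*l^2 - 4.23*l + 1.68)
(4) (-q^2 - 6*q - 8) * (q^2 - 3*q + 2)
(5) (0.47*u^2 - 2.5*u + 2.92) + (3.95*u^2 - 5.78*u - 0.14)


(1) = -4.37*p^2 - 0.45*p - 1.78
(2) = -4.34*n^5 + 1.725*n^4 - 6.5816*n^3 - 0.1198*n^2 + 5.3631*n - 1.0692
(3) = 16.9384*l^5 - 33.7021*l^4 + 18.267*l^3 - 4.5185*l^2 + 5.3028*l - 2.4864
(4) = -q^4 - 3*q^3 + 8*q^2 + 12*q - 16
(5) = 4.42*u^2 - 8.28*u + 2.78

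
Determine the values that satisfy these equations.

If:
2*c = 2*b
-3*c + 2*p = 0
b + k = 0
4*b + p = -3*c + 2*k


Then:
b = 0
c = 0
k = 0
p = 0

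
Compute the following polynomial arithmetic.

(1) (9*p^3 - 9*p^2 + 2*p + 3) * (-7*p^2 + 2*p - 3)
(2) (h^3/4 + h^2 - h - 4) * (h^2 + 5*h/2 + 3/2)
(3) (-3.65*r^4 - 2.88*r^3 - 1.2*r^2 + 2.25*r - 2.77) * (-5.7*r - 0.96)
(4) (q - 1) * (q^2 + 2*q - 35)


(1) = -63*p^5 + 81*p^4 - 59*p^3 + 10*p^2 - 9
(2) = h^5/4 + 13*h^4/8 + 15*h^3/8 - 5*h^2 - 23*h/2 - 6
(3) = 20.805*r^5 + 19.92*r^4 + 9.6048*r^3 - 11.673*r^2 + 13.629*r + 2.6592
(4) = q^3 + q^2 - 37*q + 35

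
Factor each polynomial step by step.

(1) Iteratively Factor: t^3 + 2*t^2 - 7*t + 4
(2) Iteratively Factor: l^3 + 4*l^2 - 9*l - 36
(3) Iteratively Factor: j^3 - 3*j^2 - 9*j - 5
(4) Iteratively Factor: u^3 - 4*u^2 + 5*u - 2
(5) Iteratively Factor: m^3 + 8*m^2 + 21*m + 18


(1) = (t - 1)*(t^2 + 3*t - 4) = (t - 1)^2*(t + 4)
(2) = (l + 3)*(l^2 + l - 12) = (l + 3)*(l + 4)*(l - 3)
(3) = (j + 1)*(j^2 - 4*j - 5) = (j + 1)^2*(j - 5)
(4) = (u - 2)*(u^2 - 2*u + 1) = (u - 2)*(u - 1)*(u - 1)
(5) = (m + 2)*(m^2 + 6*m + 9) = (m + 2)*(m + 3)*(m + 3)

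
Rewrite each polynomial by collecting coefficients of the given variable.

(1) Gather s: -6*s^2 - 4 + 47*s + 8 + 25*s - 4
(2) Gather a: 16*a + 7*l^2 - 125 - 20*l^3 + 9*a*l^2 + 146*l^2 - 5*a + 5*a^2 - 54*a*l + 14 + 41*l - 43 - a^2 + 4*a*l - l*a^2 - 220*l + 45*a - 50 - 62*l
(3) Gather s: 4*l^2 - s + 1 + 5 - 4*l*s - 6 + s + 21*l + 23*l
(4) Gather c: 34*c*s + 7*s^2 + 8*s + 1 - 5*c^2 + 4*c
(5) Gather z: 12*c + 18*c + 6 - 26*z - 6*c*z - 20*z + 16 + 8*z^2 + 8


(1) = -6*s^2 + 72*s
(2) = a^2*(4 - l) + a*(9*l^2 - 50*l + 56) - 20*l^3 + 153*l^2 - 241*l - 204
(3) = 4*l^2 - 4*l*s + 44*l
(4) = -5*c^2 + c*(34*s + 4) + 7*s^2 + 8*s + 1
(5) = 30*c + 8*z^2 + z*(-6*c - 46) + 30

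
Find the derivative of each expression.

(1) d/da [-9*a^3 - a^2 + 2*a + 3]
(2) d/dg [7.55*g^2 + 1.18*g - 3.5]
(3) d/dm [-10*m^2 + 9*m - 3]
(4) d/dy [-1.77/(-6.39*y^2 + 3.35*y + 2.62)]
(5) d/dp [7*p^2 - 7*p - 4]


(1) = -27*a^2 - 2*a + 2
(2) = 15.1*g + 1.18
(3) = 9 - 20*m
(4) = (5.9295 - 22.6206*y)/(-6.39*y^2 + 3.35*y + 2.62)^2
(5) = 14*p - 7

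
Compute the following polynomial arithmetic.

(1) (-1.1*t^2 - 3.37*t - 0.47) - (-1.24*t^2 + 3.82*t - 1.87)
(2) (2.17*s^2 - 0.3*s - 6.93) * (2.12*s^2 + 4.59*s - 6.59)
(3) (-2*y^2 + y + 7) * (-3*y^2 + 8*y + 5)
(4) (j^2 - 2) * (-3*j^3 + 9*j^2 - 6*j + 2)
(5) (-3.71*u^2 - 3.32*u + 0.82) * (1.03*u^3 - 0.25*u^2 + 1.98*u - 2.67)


(1) = 0.14*t^2 - 7.19*t + 1.4
(2) = 4.6004*s^4 + 9.3243*s^3 - 30.3689*s^2 - 29.8317*s + 45.6687
(3) = 6*y^4 - 19*y^3 - 23*y^2 + 61*y + 35
(4) = -3*j^5 + 9*j^4 - 16*j^2 + 12*j - 4
(5) = -3.8213*u^5 - 2.4921*u^4 - 5.6712*u^3 + 3.1271*u^2 + 10.488*u - 2.1894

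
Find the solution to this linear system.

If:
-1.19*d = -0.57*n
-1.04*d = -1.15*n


Then:
d = 0.00
n = 0.00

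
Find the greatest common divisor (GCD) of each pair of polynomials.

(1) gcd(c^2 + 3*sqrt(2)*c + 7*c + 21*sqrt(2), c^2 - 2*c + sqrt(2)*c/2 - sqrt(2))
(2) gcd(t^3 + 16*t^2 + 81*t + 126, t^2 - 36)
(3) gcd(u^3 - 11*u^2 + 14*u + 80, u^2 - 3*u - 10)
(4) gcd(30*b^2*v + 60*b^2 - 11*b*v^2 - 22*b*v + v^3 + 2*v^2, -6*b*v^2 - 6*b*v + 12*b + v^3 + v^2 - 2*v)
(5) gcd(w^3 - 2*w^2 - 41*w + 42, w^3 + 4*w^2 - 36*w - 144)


(1) = 1
(2) = t + 6
(3) = gcd((u - 8)*(u - 5)*(u + 2), (u - 5)*(u + 2)) = u^2 - 3*u - 10
(4) = gcd((-6*b + v)*(-5*b + v)*(v + 2), (-6*b + v)*(v - 1)*(v + 2)) = -6*b*v - 12*b + v^2 + 2*v
(5) = w + 6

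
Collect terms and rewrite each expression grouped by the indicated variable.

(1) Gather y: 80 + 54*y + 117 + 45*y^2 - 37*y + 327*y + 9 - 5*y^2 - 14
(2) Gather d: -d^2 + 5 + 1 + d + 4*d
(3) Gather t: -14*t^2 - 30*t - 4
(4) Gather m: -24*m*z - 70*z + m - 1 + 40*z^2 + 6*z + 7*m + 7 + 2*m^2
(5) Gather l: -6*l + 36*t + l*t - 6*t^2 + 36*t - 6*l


(1) = 40*y^2 + 344*y + 192
(2) = -d^2 + 5*d + 6
(3) = -14*t^2 - 30*t - 4
(4) = 2*m^2 + m*(8 - 24*z) + 40*z^2 - 64*z + 6
(5) = l*(t - 12) - 6*t^2 + 72*t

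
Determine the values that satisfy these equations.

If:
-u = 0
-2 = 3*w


Then:
u = 0
w = -2/3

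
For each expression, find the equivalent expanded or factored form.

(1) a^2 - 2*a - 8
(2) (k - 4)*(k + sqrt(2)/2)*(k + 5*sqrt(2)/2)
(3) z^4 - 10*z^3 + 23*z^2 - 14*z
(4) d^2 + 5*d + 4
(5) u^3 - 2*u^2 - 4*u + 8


(1) = (a - 4)*(a + 2)
(2) = k^3 - 4*k^2 + 3*sqrt(2)*k^2 - 12*sqrt(2)*k + 5*k/2 - 10
(3) = z*(z - 7)*(z - 2)*(z - 1)
(4) = (d + 1)*(d + 4)
(5) = (u - 2)^2*(u + 2)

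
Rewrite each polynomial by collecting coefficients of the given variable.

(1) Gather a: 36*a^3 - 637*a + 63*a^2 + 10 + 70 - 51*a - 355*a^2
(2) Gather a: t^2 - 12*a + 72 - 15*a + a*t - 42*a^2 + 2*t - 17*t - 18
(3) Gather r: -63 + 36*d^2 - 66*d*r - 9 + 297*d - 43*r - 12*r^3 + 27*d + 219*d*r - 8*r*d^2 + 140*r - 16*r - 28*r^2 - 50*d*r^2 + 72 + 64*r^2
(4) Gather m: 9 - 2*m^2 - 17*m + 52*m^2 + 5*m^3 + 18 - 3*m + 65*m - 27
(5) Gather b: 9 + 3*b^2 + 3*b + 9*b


(1) = 36*a^3 - 292*a^2 - 688*a + 80
(2) = -42*a^2 + a*(t - 27) + t^2 - 15*t + 54
(3) = 36*d^2 + 324*d - 12*r^3 + r^2*(36 - 50*d) + r*(-8*d^2 + 153*d + 81)
(4) = 5*m^3 + 50*m^2 + 45*m
(5) = 3*b^2 + 12*b + 9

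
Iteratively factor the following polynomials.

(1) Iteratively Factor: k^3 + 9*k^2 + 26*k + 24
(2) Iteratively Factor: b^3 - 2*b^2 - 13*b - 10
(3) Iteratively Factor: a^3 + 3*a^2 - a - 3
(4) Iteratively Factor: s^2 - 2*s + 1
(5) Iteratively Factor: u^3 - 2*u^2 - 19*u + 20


(1) = (k + 2)*(k^2 + 7*k + 12) = (k + 2)*(k + 3)*(k + 4)
(2) = (b + 1)*(b^2 - 3*b - 10) = (b + 1)*(b + 2)*(b - 5)
(3) = (a + 3)*(a^2 - 1) = (a - 1)*(a + 3)*(a + 1)
(4) = (s - 1)*(s - 1)
(5) = (u - 1)*(u^2 - u - 20) = (u - 1)*(u + 4)*(u - 5)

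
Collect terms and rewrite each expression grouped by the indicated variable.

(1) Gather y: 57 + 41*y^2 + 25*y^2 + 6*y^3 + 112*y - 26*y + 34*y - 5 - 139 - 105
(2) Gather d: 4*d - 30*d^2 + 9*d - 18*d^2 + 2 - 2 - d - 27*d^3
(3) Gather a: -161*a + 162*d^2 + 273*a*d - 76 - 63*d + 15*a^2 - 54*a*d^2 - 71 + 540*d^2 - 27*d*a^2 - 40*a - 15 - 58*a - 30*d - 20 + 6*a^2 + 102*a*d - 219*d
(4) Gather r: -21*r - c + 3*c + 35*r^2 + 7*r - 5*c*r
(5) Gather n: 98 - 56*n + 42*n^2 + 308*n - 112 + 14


(1) = 6*y^3 + 66*y^2 + 120*y - 192
(2) = -27*d^3 - 48*d^2 + 12*d
(3) = a^2*(21 - 27*d) + a*(-54*d^2 + 375*d - 259) + 702*d^2 - 312*d - 182
(4) = 2*c + 35*r^2 + r*(-5*c - 14)
(5) = 42*n^2 + 252*n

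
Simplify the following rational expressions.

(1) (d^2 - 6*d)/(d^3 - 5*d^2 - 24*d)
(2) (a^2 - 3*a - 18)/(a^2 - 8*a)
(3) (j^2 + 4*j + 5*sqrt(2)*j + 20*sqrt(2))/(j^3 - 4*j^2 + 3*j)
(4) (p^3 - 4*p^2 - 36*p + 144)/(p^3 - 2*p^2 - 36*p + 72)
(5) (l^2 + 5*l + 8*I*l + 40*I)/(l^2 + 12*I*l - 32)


(1) = (d - 6)/(d^2 - 5*d - 24)
(2) = (a^2 - 3*a - 18)/(a^2 - 8*a)
(3) = (j^2 + j*(4 + 5*sqrt(2)) + 20*sqrt(2))/(j^3 - 4*j^2 + 3*j)
(4) = (p - 4)/(p - 2)
(5) = (l + 5)/(l + 4*I)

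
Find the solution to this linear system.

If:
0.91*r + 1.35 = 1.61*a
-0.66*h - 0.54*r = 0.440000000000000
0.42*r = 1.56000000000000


Then:
a = 2.94
h = -3.71
r = 3.71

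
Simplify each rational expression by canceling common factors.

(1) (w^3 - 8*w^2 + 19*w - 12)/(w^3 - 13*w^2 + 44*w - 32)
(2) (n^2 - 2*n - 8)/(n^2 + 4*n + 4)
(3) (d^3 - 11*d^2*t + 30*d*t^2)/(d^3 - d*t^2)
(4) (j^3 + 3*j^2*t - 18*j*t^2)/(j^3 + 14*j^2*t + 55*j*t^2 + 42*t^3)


(1) = (w - 3)/(w - 8)
(2) = (n - 4)/(n + 2)
(3) = (-d^2 + 11*d*t - 30*t^2)/(-d^2 + t^2)
(4) = (j^2 - 3*j*t)/(j^2 + 8*j*t + 7*t^2)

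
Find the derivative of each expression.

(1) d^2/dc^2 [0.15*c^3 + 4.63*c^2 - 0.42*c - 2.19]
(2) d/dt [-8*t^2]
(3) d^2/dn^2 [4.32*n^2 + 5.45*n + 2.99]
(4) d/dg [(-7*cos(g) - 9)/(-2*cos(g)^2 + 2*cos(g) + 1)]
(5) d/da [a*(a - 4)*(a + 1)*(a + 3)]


(1) = 0.9*c + 9.26
(2) = -16*t
(3) = 8.64000000000000
(4) = (14*cos(g)^2 + 36*cos(g) - 11)*sin(g)/(2*cos(g) - cos(2*g))^2
(5) = 4*a^3 - 26*a - 12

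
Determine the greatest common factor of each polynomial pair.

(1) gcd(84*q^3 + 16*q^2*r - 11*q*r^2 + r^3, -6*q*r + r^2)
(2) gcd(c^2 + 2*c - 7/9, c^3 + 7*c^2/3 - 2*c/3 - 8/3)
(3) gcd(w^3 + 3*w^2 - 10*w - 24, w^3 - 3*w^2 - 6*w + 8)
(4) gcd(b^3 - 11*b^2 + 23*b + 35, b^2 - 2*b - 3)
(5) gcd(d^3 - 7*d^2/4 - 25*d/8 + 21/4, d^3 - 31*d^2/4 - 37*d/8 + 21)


(1) = gcd((-7*q + r)*(-6*q + r)*(2*q + r), r*(-6*q + r)) = 6*q - r
(2) = 1
(3) = w + 2
(4) = gcd((b - 7)*(b - 5)*(b + 1), (b - 3)*(b + 1)) = b + 1
(5) = d^2 + d/4 - 21/8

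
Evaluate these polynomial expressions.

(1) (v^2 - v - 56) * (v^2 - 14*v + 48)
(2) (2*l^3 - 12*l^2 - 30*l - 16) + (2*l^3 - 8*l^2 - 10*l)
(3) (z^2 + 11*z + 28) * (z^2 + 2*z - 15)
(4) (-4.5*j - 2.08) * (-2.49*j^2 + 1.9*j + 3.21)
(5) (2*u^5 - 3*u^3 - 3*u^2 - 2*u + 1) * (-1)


(1) = v^4 - 15*v^3 + 6*v^2 + 736*v - 2688
(2) = 4*l^3 - 20*l^2 - 40*l - 16
(3) = z^4 + 13*z^3 + 35*z^2 - 109*z - 420
(4) = 11.205*j^3 - 3.3708*j^2 - 18.397*j - 6.6768
(5) = -2*u^5 + 3*u^3 + 3*u^2 + 2*u - 1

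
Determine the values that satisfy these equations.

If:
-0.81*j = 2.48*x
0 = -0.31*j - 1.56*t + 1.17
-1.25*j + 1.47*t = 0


Then:
j = 0.71
t = 0.61
x = -0.23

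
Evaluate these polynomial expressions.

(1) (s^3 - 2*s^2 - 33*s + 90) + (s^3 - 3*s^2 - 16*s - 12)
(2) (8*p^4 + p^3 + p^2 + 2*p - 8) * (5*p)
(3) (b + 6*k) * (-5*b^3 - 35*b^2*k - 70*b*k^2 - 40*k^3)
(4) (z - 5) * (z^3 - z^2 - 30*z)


(1) = 2*s^3 - 5*s^2 - 49*s + 78
(2) = 40*p^5 + 5*p^4 + 5*p^3 + 10*p^2 - 40*p
(3) = -5*b^4 - 65*b^3*k - 280*b^2*k^2 - 460*b*k^3 - 240*k^4
(4) = z^4 - 6*z^3 - 25*z^2 + 150*z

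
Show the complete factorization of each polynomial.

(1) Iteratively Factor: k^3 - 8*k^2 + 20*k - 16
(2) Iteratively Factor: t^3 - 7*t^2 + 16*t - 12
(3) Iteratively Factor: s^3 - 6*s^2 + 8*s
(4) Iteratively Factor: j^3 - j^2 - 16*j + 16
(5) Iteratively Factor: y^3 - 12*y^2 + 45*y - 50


(1) = (k - 4)*(k^2 - 4*k + 4) = (k - 4)*(k - 2)*(k - 2)
(2) = (t - 2)*(t^2 - 5*t + 6) = (t - 2)^2*(t - 3)
(3) = (s - 4)*(s^2 - 2*s) = s*(s - 4)*(s - 2)
(4) = (j + 4)*(j^2 - 5*j + 4) = (j - 4)*(j + 4)*(j - 1)
(5) = (y - 5)*(y^2 - 7*y + 10) = (y - 5)*(y - 2)*(y - 5)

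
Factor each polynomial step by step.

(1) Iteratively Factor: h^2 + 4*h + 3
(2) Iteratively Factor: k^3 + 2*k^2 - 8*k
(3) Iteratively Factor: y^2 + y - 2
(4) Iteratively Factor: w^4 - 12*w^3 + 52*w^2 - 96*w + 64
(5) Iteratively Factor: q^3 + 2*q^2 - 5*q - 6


(1) = (h + 3)*(h + 1)
(2) = (k - 2)*(k^2 + 4*k) = (k - 2)*(k + 4)*(k)
(3) = (y - 1)*(y + 2)
(4) = (w - 2)*(w^3 - 10*w^2 + 32*w - 32) = (w - 2)^2*(w^2 - 8*w + 16) = (w - 4)*(w - 2)^2*(w - 4)
(5) = (q + 1)*(q^2 + q - 6) = (q + 1)*(q + 3)*(q - 2)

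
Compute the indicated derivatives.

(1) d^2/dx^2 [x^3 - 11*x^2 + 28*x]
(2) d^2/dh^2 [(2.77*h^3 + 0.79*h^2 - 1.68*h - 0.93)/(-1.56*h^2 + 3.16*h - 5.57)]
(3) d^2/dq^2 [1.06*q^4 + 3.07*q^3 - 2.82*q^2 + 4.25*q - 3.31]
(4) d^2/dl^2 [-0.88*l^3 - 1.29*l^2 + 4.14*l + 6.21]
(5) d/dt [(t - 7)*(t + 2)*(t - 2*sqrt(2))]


(1) = 6*x - 22
(2) = (-6.793928*h^3 + 347.29824*h^2 - 630.728142*h + 12.531994)/(3.796416*h^6 - 23.070528*h^5 + 87.398064*h^4 - 196.301728*h^3 + 312.055908*h^2 - 294.116052*h + 172.808693)
(3) = 12.72*q^2 + 18.42*q - 5.64
(4) = -5.28*l - 2.58
(5) = 3*t^2 - 10*t - 4*sqrt(2)*t - 14 + 10*sqrt(2)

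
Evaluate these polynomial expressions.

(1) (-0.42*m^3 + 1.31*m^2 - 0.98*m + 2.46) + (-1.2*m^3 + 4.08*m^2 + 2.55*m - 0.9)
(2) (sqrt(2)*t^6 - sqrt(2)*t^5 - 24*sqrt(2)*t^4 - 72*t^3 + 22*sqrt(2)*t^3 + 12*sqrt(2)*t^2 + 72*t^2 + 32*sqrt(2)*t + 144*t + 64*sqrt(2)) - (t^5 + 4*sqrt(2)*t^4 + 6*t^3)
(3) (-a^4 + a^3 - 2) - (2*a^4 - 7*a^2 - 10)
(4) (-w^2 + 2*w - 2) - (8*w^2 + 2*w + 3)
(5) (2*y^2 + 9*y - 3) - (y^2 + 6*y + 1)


(1) = -1.62*m^3 + 5.39*m^2 + 1.57*m + 1.56
(2) = sqrt(2)*t^6 - sqrt(2)*t^5 - t^5 - 28*sqrt(2)*t^4 - 78*t^3 + 22*sqrt(2)*t^3 + 12*sqrt(2)*t^2 + 72*t^2 + 32*sqrt(2)*t + 144*t + 64*sqrt(2)
(3) = -3*a^4 + a^3 + 7*a^2 + 8
(4) = -9*w^2 - 5
(5) = y^2 + 3*y - 4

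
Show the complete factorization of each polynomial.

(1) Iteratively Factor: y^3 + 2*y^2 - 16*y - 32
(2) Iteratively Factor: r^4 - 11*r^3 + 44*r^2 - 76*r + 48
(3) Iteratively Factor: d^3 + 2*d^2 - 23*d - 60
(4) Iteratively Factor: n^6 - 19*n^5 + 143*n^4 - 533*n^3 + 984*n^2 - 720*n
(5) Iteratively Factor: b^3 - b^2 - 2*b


(1) = (y + 2)*(y^2 - 16) = (y + 2)*(y + 4)*(y - 4)
(2) = (r - 2)*(r^3 - 9*r^2 + 26*r - 24) = (r - 3)*(r - 2)*(r^2 - 6*r + 8) = (r - 4)*(r - 3)*(r - 2)*(r - 2)
(3) = (d - 5)*(d^2 + 7*d + 12) = (d - 5)*(d + 3)*(d + 4)
(4) = (n)*(n^5 - 19*n^4 + 143*n^3 - 533*n^2 + 984*n - 720) = n*(n - 4)*(n^4 - 15*n^3 + 83*n^2 - 201*n + 180) = n*(n - 4)*(n - 3)*(n^3 - 12*n^2 + 47*n - 60) = n*(n - 4)*(n - 3)^2*(n^2 - 9*n + 20) = n*(n - 5)*(n - 4)*(n - 3)^2*(n - 4)
(5) = (b + 1)*(b^2 - 2*b) = (b - 2)*(b + 1)*(b)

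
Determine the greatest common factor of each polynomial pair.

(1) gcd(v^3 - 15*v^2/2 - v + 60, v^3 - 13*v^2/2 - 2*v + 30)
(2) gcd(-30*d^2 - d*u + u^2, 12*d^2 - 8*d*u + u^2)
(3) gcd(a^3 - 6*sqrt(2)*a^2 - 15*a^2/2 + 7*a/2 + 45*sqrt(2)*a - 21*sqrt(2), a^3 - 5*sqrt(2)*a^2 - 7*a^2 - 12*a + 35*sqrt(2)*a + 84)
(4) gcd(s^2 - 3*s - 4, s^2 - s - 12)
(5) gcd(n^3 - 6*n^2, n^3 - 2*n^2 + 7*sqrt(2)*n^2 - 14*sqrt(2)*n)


(1) = v - 6
(2) = gcd((-6*d + u)*(5*d + u), (-6*d + u)*(-2*d + u)) = -6*d + u
(3) = gcd((a - 7)*(a - 1/2)*(a - 6*sqrt(2)), (a - 7)*(a - 6*sqrt(2))*(a + sqrt(2))) = a^2 + a*(-6*sqrt(2) - 7) + 42*sqrt(2)
(4) = gcd((s - 4)*(s + 1), (s - 4)*(s + 3)) = s - 4
(5) = n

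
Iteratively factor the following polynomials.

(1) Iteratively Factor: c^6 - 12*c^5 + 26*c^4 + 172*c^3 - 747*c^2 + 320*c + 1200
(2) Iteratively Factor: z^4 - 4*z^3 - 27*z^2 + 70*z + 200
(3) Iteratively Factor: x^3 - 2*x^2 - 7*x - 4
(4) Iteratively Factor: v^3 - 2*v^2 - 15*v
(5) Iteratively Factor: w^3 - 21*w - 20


(1) = (c - 5)*(c^5 - 7*c^4 - 9*c^3 + 127*c^2 - 112*c - 240) = (c - 5)^2*(c^4 - 2*c^3 - 19*c^2 + 32*c + 48) = (c - 5)^2*(c + 4)*(c^3 - 6*c^2 + 5*c + 12) = (c - 5)^2*(c - 3)*(c + 4)*(c^2 - 3*c - 4) = (c - 5)^2*(c - 4)*(c - 3)*(c + 4)*(c + 1)
(2) = (z - 5)*(z^3 + z^2 - 22*z - 40) = (z - 5)*(z + 2)*(z^2 - z - 20) = (z - 5)*(z + 2)*(z + 4)*(z - 5)
(3) = (x + 1)*(x^2 - 3*x - 4) = (x + 1)^2*(x - 4)
(4) = (v + 3)*(v^2 - 5*v) = (v - 5)*(v + 3)*(v)
(5) = (w - 5)*(w^2 + 5*w + 4) = (w - 5)*(w + 1)*(w + 4)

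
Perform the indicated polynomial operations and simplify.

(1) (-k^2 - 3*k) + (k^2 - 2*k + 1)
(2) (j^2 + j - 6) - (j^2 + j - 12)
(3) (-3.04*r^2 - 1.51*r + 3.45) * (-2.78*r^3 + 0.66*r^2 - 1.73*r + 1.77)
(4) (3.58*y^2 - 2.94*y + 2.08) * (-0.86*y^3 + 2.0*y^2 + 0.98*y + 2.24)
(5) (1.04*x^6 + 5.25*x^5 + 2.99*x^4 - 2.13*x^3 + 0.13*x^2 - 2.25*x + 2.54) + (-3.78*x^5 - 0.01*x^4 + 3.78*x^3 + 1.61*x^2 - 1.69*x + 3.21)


(1) = 1 - 5*k
(2) = 6
(3) = 8.4512*r^5 + 2.1914*r^4 - 5.3284*r^3 - 0.4915*r^2 - 8.6412*r + 6.1065
(4) = -3.0788*y^5 + 9.6884*y^4 - 4.1604*y^3 + 9.298*y^2 - 4.5472*y + 4.6592
(5) = 1.04*x^6 + 1.47*x^5 + 2.98*x^4 + 1.65*x^3 + 1.74*x^2 - 3.94*x + 5.75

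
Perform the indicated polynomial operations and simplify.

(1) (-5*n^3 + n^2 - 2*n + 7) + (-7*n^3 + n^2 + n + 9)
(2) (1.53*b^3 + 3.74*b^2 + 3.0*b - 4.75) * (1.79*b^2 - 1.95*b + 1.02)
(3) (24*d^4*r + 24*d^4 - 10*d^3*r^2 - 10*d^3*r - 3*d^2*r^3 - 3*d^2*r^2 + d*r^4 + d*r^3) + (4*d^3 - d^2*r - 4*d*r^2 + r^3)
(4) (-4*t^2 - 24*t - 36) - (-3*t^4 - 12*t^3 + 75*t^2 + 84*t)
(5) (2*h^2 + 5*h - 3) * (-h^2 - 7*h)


(1) = -12*n^3 + 2*n^2 - n + 16
(2) = 2.7387*b^5 + 3.7111*b^4 - 0.3624*b^3 - 10.5377*b^2 + 12.3225*b - 4.845
(3) = 24*d^4*r + 24*d^4 - 10*d^3*r^2 - 10*d^3*r + 4*d^3 - 3*d^2*r^3 - 3*d^2*r^2 - d^2*r + d*r^4 + d*r^3 - 4*d*r^2 + r^3
(4) = 3*t^4 + 12*t^3 - 79*t^2 - 108*t - 36
(5) = -2*h^4 - 19*h^3 - 32*h^2 + 21*h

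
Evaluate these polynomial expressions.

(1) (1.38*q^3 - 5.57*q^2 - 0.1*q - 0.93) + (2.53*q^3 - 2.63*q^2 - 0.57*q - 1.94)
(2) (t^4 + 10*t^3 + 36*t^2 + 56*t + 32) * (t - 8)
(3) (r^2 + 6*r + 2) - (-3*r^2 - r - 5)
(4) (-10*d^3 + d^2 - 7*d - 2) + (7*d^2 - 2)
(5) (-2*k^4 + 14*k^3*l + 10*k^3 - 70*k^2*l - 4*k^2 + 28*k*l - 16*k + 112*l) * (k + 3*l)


(1) = 3.91*q^3 - 8.2*q^2 - 0.67*q - 2.87
(2) = t^5 + 2*t^4 - 44*t^3 - 232*t^2 - 416*t - 256
(3) = 4*r^2 + 7*r + 7
(4) = -10*d^3 + 8*d^2 - 7*d - 4
(5) = -2*k^5 + 8*k^4*l + 10*k^4 + 42*k^3*l^2 - 40*k^3*l - 4*k^3 - 210*k^2*l^2 + 16*k^2*l - 16*k^2 + 84*k*l^2 + 64*k*l + 336*l^2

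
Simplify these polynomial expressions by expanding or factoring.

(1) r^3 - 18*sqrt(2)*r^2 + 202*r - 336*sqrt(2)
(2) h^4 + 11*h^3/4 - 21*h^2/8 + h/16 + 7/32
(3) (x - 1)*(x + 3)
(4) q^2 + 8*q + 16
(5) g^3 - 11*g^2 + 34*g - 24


(1) = (r - 8*sqrt(2))*(r - 7*sqrt(2))*(r - 3*sqrt(2))
(2) = (h - 1/2)^2*(h + 1/4)*(h + 7/2)
(3) = x^2 + 2*x - 3
(4) = (q + 4)^2
(5) = (g - 6)*(g - 4)*(g - 1)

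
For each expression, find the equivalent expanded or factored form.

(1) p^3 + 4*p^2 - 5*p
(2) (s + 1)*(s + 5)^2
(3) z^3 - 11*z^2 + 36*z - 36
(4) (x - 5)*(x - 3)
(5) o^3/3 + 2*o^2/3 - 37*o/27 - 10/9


(1) = p*(p - 1)*(p + 5)
(2) = s^3 + 11*s^2 + 35*s + 25
(3) = (z - 6)*(z - 3)*(z - 2)
(4) = x^2 - 8*x + 15
(5) = (o/3 + 1)*(o - 5/3)*(o + 2/3)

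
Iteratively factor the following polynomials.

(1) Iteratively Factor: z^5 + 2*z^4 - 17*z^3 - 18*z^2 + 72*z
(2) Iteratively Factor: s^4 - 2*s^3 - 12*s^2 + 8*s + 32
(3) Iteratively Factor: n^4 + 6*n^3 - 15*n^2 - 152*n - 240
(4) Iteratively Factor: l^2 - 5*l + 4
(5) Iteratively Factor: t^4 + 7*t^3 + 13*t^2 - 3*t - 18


(1) = (z + 4)*(z^4 - 2*z^3 - 9*z^2 + 18*z) = (z + 3)*(z + 4)*(z^3 - 5*z^2 + 6*z) = (z - 3)*(z + 3)*(z + 4)*(z^2 - 2*z) = z*(z - 3)*(z + 3)*(z + 4)*(z - 2)
(2) = (s + 2)*(s^3 - 4*s^2 - 4*s + 16) = (s + 2)^2*(s^2 - 6*s + 8) = (s - 2)*(s + 2)^2*(s - 4)
(3) = (n + 4)*(n^3 + 2*n^2 - 23*n - 60) = (n + 4)^2*(n^2 - 2*n - 15) = (n - 5)*(n + 4)^2*(n + 3)
(4) = (l - 1)*(l - 4)
(5) = (t + 3)*(t^3 + 4*t^2 + t - 6) = (t + 3)^2*(t^2 + t - 2) = (t - 1)*(t + 3)^2*(t + 2)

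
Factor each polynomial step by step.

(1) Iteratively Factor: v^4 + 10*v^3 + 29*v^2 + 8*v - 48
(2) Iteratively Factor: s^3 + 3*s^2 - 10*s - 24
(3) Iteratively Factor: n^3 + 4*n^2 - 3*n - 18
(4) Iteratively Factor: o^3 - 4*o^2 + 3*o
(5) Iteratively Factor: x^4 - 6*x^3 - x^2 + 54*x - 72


(1) = (v + 4)*(v^3 + 6*v^2 + 5*v - 12) = (v + 3)*(v + 4)*(v^2 + 3*v - 4) = (v - 1)*(v + 3)*(v + 4)*(v + 4)
(2) = (s - 3)*(s^2 + 6*s + 8) = (s - 3)*(s + 2)*(s + 4)
(3) = (n + 3)*(n^2 + n - 6) = (n - 2)*(n + 3)*(n + 3)
(4) = (o - 1)*(o^2 - 3*o) = o*(o - 1)*(o - 3)
(5) = (x - 3)*(x^3 - 3*x^2 - 10*x + 24) = (x - 3)*(x + 3)*(x^2 - 6*x + 8) = (x - 3)*(x - 2)*(x + 3)*(x - 4)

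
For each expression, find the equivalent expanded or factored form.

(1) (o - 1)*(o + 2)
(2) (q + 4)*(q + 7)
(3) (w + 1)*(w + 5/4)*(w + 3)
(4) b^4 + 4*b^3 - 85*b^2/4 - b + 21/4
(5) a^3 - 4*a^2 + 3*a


(1) = o^2 + o - 2
(2) = q^2 + 11*q + 28
(3) = w^3 + 21*w^2/4 + 8*w + 15/4
(4) = (b - 3)*(b - 1/2)*(b + 1/2)*(b + 7)
(5) = a*(a - 3)*(a - 1)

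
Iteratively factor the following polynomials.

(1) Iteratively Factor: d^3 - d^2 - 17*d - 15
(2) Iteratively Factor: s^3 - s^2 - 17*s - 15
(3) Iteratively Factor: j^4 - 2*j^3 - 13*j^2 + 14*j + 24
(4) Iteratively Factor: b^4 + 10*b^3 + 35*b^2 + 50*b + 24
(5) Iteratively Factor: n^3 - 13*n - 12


(1) = (d + 3)*(d^2 - 4*d - 5) = (d + 1)*(d + 3)*(d - 5)
(2) = (s + 3)*(s^2 - 4*s - 5) = (s - 5)*(s + 3)*(s + 1)
(3) = (j + 3)*(j^3 - 5*j^2 + 2*j + 8) = (j + 1)*(j + 3)*(j^2 - 6*j + 8) = (j - 4)*(j + 1)*(j + 3)*(j - 2)
(4) = (b + 3)*(b^3 + 7*b^2 + 14*b + 8) = (b + 2)*(b + 3)*(b^2 + 5*b + 4) = (b + 2)*(b + 3)*(b + 4)*(b + 1)
(5) = (n - 4)*(n^2 + 4*n + 3) = (n - 4)*(n + 1)*(n + 3)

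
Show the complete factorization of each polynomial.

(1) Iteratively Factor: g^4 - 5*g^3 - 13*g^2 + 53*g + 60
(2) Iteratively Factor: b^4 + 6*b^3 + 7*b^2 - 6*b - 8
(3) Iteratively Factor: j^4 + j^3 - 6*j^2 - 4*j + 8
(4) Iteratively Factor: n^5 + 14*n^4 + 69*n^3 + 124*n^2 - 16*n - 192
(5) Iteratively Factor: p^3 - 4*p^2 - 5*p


(1) = (g + 1)*(g^3 - 6*g^2 - 7*g + 60) = (g - 4)*(g + 1)*(g^2 - 2*g - 15) = (g - 4)*(g + 1)*(g + 3)*(g - 5)
(2) = (b + 1)*(b^3 + 5*b^2 + 2*b - 8) = (b + 1)*(b + 2)*(b^2 + 3*b - 4) = (b - 1)*(b + 1)*(b + 2)*(b + 4)
(3) = (j + 2)*(j^3 - j^2 - 4*j + 4) = (j - 1)*(j + 2)*(j^2 - 4) = (j - 1)*(j + 2)^2*(j - 2)
(4) = (n - 1)*(n^4 + 15*n^3 + 84*n^2 + 208*n + 192) = (n - 1)*(n + 4)*(n^3 + 11*n^2 + 40*n + 48) = (n - 1)*(n + 3)*(n + 4)*(n^2 + 8*n + 16) = (n - 1)*(n + 3)*(n + 4)^2*(n + 4)
(5) = (p)*(p^2 - 4*p - 5) = p*(p + 1)*(p - 5)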